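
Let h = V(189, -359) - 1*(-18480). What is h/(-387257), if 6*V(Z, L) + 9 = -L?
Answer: -55615/1161771 ≈ -0.047871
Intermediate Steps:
V(Z, L) = -3/2 - L/6 (V(Z, L) = -3/2 + (-L)/6 = -3/2 - L/6)
h = 55615/3 (h = (-3/2 - ⅙*(-359)) - 1*(-18480) = (-3/2 + 359/6) + 18480 = 175/3 + 18480 = 55615/3 ≈ 18538.)
h/(-387257) = (55615/3)/(-387257) = (55615/3)*(-1/387257) = -55615/1161771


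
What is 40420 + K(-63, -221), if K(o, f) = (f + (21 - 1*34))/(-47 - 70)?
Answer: 40422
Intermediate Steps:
K(o, f) = 1/9 - f/117 (K(o, f) = (f + (21 - 34))/(-117) = (f - 13)*(-1/117) = (-13 + f)*(-1/117) = 1/9 - f/117)
40420 + K(-63, -221) = 40420 + (1/9 - 1/117*(-221)) = 40420 + (1/9 + 17/9) = 40420 + 2 = 40422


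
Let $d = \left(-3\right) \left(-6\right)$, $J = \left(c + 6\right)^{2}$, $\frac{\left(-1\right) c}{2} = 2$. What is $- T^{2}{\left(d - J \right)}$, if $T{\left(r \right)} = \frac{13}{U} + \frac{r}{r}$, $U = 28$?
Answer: $- \frac{1681}{784} \approx -2.1441$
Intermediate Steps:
$c = -4$ ($c = \left(-2\right) 2 = -4$)
$J = 4$ ($J = \left(-4 + 6\right)^{2} = 2^{2} = 4$)
$d = 18$
$T{\left(r \right)} = \frac{41}{28}$ ($T{\left(r \right)} = \frac{13}{28} + \frac{r}{r} = 13 \cdot \frac{1}{28} + 1 = \frac{13}{28} + 1 = \frac{41}{28}$)
$- T^{2}{\left(d - J \right)} = - \left(\frac{41}{28}\right)^{2} = \left(-1\right) \frac{1681}{784} = - \frac{1681}{784}$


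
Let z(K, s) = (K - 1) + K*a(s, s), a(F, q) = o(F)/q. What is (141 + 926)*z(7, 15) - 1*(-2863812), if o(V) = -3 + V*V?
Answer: 14903776/5 ≈ 2.9808e+6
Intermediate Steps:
o(V) = -3 + V²
a(F, q) = (-3 + F²)/q
z(K, s) = -1 + K + K*(-3 + s²)/s (z(K, s) = (K - 1) + K*((-3 + s²)/s) = (-1 + K) + K*(-3 + s²)/s = -1 + K + K*(-3 + s²)/s)
(141 + 926)*z(7, 15) - 1*(-2863812) = (141 + 926)*(-1 + 7 + 7*15 - 3*7/15) - 1*(-2863812) = 1067*(-1 + 7 + 105 - 3*7*1/15) + 2863812 = 1067*(-1 + 7 + 105 - 7/5) + 2863812 = 1067*(548/5) + 2863812 = 584716/5 + 2863812 = 14903776/5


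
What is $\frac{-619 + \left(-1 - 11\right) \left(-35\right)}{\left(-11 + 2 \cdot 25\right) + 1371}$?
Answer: $- \frac{199}{1410} \approx -0.14113$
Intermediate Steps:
$\frac{-619 + \left(-1 - 11\right) \left(-35\right)}{\left(-11 + 2 \cdot 25\right) + 1371} = \frac{-619 - -420}{\left(-11 + 50\right) + 1371} = \frac{-619 + 420}{39 + 1371} = - \frac{199}{1410}$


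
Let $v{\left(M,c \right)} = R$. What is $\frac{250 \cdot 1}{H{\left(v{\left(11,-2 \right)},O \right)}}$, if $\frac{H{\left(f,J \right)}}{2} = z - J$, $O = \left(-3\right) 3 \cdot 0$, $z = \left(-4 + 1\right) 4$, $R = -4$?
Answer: $- \frac{125}{12} \approx -10.417$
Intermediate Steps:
$v{\left(M,c \right)} = -4$
$z = -12$ ($z = \left(-3\right) 4 = -12$)
$O = 0$ ($O = \left(-9\right) 0 = 0$)
$H{\left(f,J \right)} = -24 - 2 J$ ($H{\left(f,J \right)} = 2 \left(-12 - J\right) = -24 - 2 J$)
$\frac{250 \cdot 1}{H{\left(v{\left(11,-2 \right)},O \right)}} = \frac{250 \cdot 1}{-24 - 0} = \frac{250}{-24 + 0} = \frac{250}{-24} = 250 \left(- \frac{1}{24}\right) = - \frac{125}{12}$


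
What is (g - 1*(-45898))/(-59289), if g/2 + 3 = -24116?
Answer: 780/19763 ≈ 0.039468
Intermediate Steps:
g = -48238 (g = -6 + 2*(-24116) = -6 - 48232 = -48238)
(g - 1*(-45898))/(-59289) = (-48238 - 1*(-45898))/(-59289) = (-48238 + 45898)*(-1/59289) = -2340*(-1/59289) = 780/19763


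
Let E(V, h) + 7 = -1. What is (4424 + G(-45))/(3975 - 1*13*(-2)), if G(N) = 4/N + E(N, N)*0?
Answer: 199076/180045 ≈ 1.1057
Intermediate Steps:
E(V, h) = -8 (E(V, h) = -7 - 1 = -8)
G(N) = 4/N (G(N) = 4/N - 8*0 = 4/N + 0 = 4/N)
(4424 + G(-45))/(3975 - 1*13*(-2)) = (4424 + 4/(-45))/(3975 - 1*13*(-2)) = (4424 + 4*(-1/45))/(3975 - 13*(-2)) = (4424 - 4/45)/(3975 + 26) = (199076/45)/4001 = (199076/45)*(1/4001) = 199076/180045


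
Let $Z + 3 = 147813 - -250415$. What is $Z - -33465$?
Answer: $431690$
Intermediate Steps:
$Z = 398225$ ($Z = -3 + \left(147813 - -250415\right) = -3 + \left(147813 + 250415\right) = -3 + 398228 = 398225$)
$Z - -33465 = 398225 - -33465 = 398225 + 33465 = 431690$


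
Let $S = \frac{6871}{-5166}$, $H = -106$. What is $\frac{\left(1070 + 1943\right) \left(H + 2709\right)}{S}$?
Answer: $- \frac{40516106274}{6871} \approx -5.8967 \cdot 10^{6}$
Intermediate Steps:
$S = - \frac{6871}{5166}$ ($S = 6871 \left(- \frac{1}{5166}\right) = - \frac{6871}{5166} \approx -1.33$)
$\frac{\left(1070 + 1943\right) \left(H + 2709\right)}{S} = \frac{\left(1070 + 1943\right) \left(-106 + 2709\right)}{- \frac{6871}{5166}} = 3013 \cdot 2603 \left(- \frac{5166}{6871}\right) = 7842839 \left(- \frac{5166}{6871}\right) = - \frac{40516106274}{6871}$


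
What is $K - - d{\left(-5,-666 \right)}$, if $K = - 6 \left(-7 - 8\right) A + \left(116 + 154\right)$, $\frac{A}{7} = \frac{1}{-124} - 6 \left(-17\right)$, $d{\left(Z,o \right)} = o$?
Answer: $\frac{3959253}{62} \approx 63859.0$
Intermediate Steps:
$A = \frac{88529}{124}$ ($A = 7 \left(\frac{1}{-124} - 6 \left(-17\right)\right) = 7 \left(- \frac{1}{124} - -102\right) = 7 \left(- \frac{1}{124} + 102\right) = 7 \cdot \frac{12647}{124} = \frac{88529}{124} \approx 713.94$)
$K = \frac{4000545}{62}$ ($K = - 6 \left(-7 - 8\right) \frac{88529}{124} + \left(116 + 154\right) = - 6 \left(-15\right) \frac{88529}{124} + 270 = \left(-1\right) \left(-90\right) \frac{88529}{124} + 270 = 90 \cdot \frac{88529}{124} + 270 = \frac{3983805}{62} + 270 = \frac{4000545}{62} \approx 64525.0$)
$K - - d{\left(-5,-666 \right)} = \frac{4000545}{62} - \left(-1\right) \left(-666\right) = \frac{4000545}{62} - 666 = \frac{3959253}{62}$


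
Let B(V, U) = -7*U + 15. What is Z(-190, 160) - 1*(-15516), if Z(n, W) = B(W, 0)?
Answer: 15531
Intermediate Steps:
B(V, U) = 15 - 7*U
Z(n, W) = 15 (Z(n, W) = 15 - 7*0 = 15 + 0 = 15)
Z(-190, 160) - 1*(-15516) = 15 - 1*(-15516) = 15 + 15516 = 15531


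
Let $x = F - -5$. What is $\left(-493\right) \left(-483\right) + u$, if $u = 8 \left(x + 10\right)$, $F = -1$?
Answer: $238231$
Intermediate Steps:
$x = 4$ ($x = -1 - -5 = -1 + 5 = 4$)
$u = 112$ ($u = 8 \left(4 + 10\right) = 8 \cdot 14 = 112$)
$\left(-493\right) \left(-483\right) + u = \left(-493\right) \left(-483\right) + 112 = 238119 + 112 = 238231$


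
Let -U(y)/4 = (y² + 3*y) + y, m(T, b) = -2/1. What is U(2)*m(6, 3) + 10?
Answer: 106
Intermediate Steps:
m(T, b) = -2 (m(T, b) = -2*1 = -2)
U(y) = -16*y - 4*y² (U(y) = -4*((y² + 3*y) + y) = -4*(y² + 4*y) = -16*y - 4*y²)
U(2)*m(6, 3) + 10 = -4*2*(4 + 2)*(-2) + 10 = -4*2*6*(-2) + 10 = -48*(-2) + 10 = 96 + 10 = 106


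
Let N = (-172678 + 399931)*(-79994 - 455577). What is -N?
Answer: 121710116463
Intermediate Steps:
N = -121710116463 (N = 227253*(-535571) = -121710116463)
-N = -1*(-121710116463) = 121710116463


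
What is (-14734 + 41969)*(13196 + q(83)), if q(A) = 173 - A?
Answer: 361844210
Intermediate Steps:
(-14734 + 41969)*(13196 + q(83)) = (-14734 + 41969)*(13196 + (173 - 1*83)) = 27235*(13196 + (173 - 83)) = 27235*(13196 + 90) = 27235*13286 = 361844210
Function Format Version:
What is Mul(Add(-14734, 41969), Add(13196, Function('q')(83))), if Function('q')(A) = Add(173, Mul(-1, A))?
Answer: 361844210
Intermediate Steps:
Mul(Add(-14734, 41969), Add(13196, Function('q')(83))) = Mul(Add(-14734, 41969), Add(13196, Add(173, Mul(-1, 83)))) = Mul(27235, Add(13196, Add(173, -83))) = Mul(27235, Add(13196, 90)) = Mul(27235, 13286) = 361844210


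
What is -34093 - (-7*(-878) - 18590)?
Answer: -21649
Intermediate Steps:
-34093 - (-7*(-878) - 18590) = -34093 - (6146 - 18590) = -34093 - 1*(-12444) = -34093 + 12444 = -21649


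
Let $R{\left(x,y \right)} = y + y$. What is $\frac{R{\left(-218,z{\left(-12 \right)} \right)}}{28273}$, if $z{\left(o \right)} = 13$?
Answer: $\frac{26}{28273} \approx 0.00091961$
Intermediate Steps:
$R{\left(x,y \right)} = 2 y$
$\frac{R{\left(-218,z{\left(-12 \right)} \right)}}{28273} = \frac{2 \cdot 13}{28273} = 26 \cdot \frac{1}{28273} = \frac{26}{28273}$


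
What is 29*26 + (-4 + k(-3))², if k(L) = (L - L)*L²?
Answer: 770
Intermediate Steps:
k(L) = 0 (k(L) = 0*L² = 0)
29*26 + (-4 + k(-3))² = 29*26 + (-4 + 0)² = 754 + (-4)² = 754 + 16 = 770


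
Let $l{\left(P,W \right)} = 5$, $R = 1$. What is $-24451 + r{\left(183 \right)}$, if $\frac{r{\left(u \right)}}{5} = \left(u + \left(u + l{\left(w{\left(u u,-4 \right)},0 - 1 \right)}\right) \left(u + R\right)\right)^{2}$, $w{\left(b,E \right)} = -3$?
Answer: $6046478674$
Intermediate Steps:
$r{\left(u \right)} = 5 \left(u + \left(1 + u\right) \left(5 + u\right)\right)^{2}$ ($r{\left(u \right)} = 5 \left(u + \left(u + 5\right) \left(u + 1\right)\right)^{2} = 5 \left(u + \left(5 + u\right) \left(1 + u\right)\right)^{2} = 5 \left(u + \left(1 + u\right) \left(5 + u\right)\right)^{2}$)
$-24451 + r{\left(183 \right)} = -24451 + 5 \left(5 + 183^{2} + 7 \cdot 183\right)^{2} = -24451 + 5 \left(5 + 33489 + 1281\right)^{2} = -24451 + 5 \cdot 34775^{2} = -24451 + 5 \cdot 1209300625 = -24451 + 6046503125 = 6046478674$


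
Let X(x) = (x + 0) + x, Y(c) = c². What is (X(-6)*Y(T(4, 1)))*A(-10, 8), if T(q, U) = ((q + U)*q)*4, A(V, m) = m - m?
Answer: 0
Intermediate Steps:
A(V, m) = 0
T(q, U) = 4*q*(U + q) (T(q, U) = ((U + q)*q)*4 = (q*(U + q))*4 = 4*q*(U + q))
X(x) = 2*x (X(x) = x + x = 2*x)
(X(-6)*Y(T(4, 1)))*A(-10, 8) = ((2*(-6))*(4*4*(1 + 4))²)*0 = -12*(4*4*5)²*0 = -12*80²*0 = -12*6400*0 = -76800*0 = 0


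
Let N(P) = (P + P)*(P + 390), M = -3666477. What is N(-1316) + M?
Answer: -1229245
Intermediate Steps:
N(P) = 2*P*(390 + P) (N(P) = (2*P)*(390 + P) = 2*P*(390 + P))
N(-1316) + M = 2*(-1316)*(390 - 1316) - 3666477 = 2*(-1316)*(-926) - 3666477 = 2437232 - 3666477 = -1229245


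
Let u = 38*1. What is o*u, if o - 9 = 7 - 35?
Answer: -722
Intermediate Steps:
o = -19 (o = 9 + (7 - 35) = 9 - 28 = -19)
u = 38
o*u = -19*38 = -722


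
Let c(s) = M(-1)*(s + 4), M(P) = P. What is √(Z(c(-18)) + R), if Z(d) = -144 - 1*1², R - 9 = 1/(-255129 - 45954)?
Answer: I*√12328532613987/301083 ≈ 11.662*I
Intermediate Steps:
c(s) = -4 - s (c(s) = -(s + 4) = -(4 + s) = -4 - s)
R = 2709746/301083 (R = 9 + 1/(-255129 - 45954) = 9 + 1/(-301083) = 9 - 1/301083 = 2709746/301083 ≈ 9.0000)
Z(d) = -145 (Z(d) = -144 - 1*1 = -144 - 1 = -145)
√(Z(c(-18)) + R) = √(-145 + 2709746/301083) = √(-40947289/301083) = I*√12328532613987/301083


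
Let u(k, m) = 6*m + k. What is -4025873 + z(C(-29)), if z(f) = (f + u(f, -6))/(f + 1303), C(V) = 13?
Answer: -2649024439/658 ≈ -4.0259e+6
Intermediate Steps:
u(k, m) = k + 6*m
z(f) = (-36 + 2*f)/(1303 + f) (z(f) = (f + (f + 6*(-6)))/(f + 1303) = (f + (f - 36))/(1303 + f) = (f + (-36 + f))/(1303 + f) = (-36 + 2*f)/(1303 + f))
-4025873 + z(C(-29)) = -4025873 + 2*(-18 + 13)/(1303 + 13) = -4025873 + 2*(-5)/1316 = -4025873 + 2*(1/1316)*(-5) = -4025873 - 5/658 = -2649024439/658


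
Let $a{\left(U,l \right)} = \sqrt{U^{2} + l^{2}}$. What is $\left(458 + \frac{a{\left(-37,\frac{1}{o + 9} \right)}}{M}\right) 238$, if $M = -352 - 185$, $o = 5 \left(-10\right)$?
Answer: $109004 - \frac{238 \sqrt{2301290}}{22017} \approx 1.0899 \cdot 10^{5}$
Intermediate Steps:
$o = -50$
$M = -537$
$\left(458 + \frac{a{\left(-37,\frac{1}{o + 9} \right)}}{M}\right) 238 = \left(458 + \frac{\sqrt{\left(-37\right)^{2} + \left(\frac{1}{-50 + 9}\right)^{2}}}{-537}\right) 238 = \left(458 + \sqrt{1369 + \left(\frac{1}{-41}\right)^{2}} \left(- \frac{1}{537}\right)\right) 238 = \left(458 + \sqrt{1369 + \left(- \frac{1}{41}\right)^{2}} \left(- \frac{1}{537}\right)\right) 238 = \left(458 + \sqrt{1369 + \frac{1}{1681}} \left(- \frac{1}{537}\right)\right) 238 = \left(458 + \sqrt{\frac{2301290}{1681}} \left(- \frac{1}{537}\right)\right) 238 = \left(458 + \frac{\sqrt{2301290}}{41} \left(- \frac{1}{537}\right)\right) 238 = \left(458 - \frac{\sqrt{2301290}}{22017}\right) 238 = 109004 - \frac{238 \sqrt{2301290}}{22017}$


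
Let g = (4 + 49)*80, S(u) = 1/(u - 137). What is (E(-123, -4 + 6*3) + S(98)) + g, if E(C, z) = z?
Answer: 165905/39 ≈ 4254.0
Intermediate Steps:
S(u) = 1/(-137 + u)
g = 4240 (g = 53*80 = 4240)
(E(-123, -4 + 6*3) + S(98)) + g = ((-4 + 6*3) + 1/(-137 + 98)) + 4240 = ((-4 + 18) + 1/(-39)) + 4240 = (14 - 1/39) + 4240 = 545/39 + 4240 = 165905/39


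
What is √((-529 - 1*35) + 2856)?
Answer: 2*√573 ≈ 47.875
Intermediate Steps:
√((-529 - 1*35) + 2856) = √((-529 - 35) + 2856) = √(-564 + 2856) = √2292 = 2*√573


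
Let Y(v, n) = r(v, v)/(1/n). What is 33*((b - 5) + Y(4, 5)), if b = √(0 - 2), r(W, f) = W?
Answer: 495 + 33*I*√2 ≈ 495.0 + 46.669*I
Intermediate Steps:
Y(v, n) = n*v (Y(v, n) = v/(1/n) = v*n = n*v)
b = I*√2 (b = √(-2) = I*√2 ≈ 1.4142*I)
33*((b - 5) + Y(4, 5)) = 33*((I*√2 - 5) + 5*4) = 33*((-5 + I*√2) + 20) = 33*(15 + I*√2) = 495 + 33*I*√2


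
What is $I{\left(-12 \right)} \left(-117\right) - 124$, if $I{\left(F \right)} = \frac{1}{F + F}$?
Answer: $- \frac{953}{8} \approx -119.13$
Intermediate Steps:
$I{\left(F \right)} = \frac{1}{2 F}$
$I{\left(-12 \right)} \left(-117\right) - 124 = \frac{1}{2 \left(-12\right)} \left(-117\right) - 124 = \frac{1}{2} \left(- \frac{1}{12}\right) \left(-117\right) - 124 = \left(- \frac{1}{24}\right) \left(-117\right) - 124 = \frac{39}{8} - 124 = - \frac{953}{8}$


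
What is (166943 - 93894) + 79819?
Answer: 152868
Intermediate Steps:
(166943 - 93894) + 79819 = 73049 + 79819 = 152868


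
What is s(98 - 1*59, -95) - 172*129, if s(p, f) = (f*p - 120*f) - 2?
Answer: -14495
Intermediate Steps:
s(p, f) = -2 - 120*f + f*p (s(p, f) = (-120*f + f*p) - 2 = -2 - 120*f + f*p)
s(98 - 1*59, -95) - 172*129 = (-2 - 120*(-95) - 95*(98 - 1*59)) - 172*129 = (-2 + 11400 - 95*(98 - 59)) - 1*22188 = (-2 + 11400 - 95*39) - 22188 = (-2 + 11400 - 3705) - 22188 = 7693 - 22188 = -14495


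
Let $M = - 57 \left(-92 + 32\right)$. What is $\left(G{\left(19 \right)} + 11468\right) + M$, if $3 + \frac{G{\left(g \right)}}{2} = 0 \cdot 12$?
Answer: $14882$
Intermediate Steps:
$M = 3420$ ($M = \left(-57\right) \left(-60\right) = 3420$)
$G{\left(g \right)} = -6$ ($G{\left(g \right)} = -6 + 2 \cdot 0 \cdot 12 = -6 + 2 \cdot 0 = -6 + 0 = -6$)
$\left(G{\left(19 \right)} + 11468\right) + M = \left(-6 + 11468\right) + 3420 = 11462 + 3420 = 14882$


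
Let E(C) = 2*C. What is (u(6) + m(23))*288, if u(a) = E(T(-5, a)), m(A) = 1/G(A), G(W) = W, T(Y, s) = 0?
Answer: 288/23 ≈ 12.522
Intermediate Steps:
m(A) = 1/A
u(a) = 0 (u(a) = 2*0 = 0)
(u(6) + m(23))*288 = (0 + 1/23)*288 = (1/23)*288 = 288/23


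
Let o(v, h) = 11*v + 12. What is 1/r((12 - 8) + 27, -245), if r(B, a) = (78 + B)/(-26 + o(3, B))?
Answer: 19/109 ≈ 0.17431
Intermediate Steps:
o(v, h) = 12 + 11*v
r(B, a) = 78/19 + B/19 (r(B, a) = (78 + B)/(-26 + (12 + 11*3)) = (78 + B)/(-26 + (12 + 33)) = (78 + B)/(-26 + 45) = (78 + B)/19 = (78 + B)*(1/19) = 78/19 + B/19)
1/r((12 - 8) + 27, -245) = 1/(78/19 + ((12 - 8) + 27)/19) = 1/(78/19 + (4 + 27)/19) = 1/(78/19 + (1/19)*31) = 1/(78/19 + 31/19) = 1/(109/19) = 19/109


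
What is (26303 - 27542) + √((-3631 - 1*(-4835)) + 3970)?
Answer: -1239 + √5174 ≈ -1167.1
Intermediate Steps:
(26303 - 27542) + √((-3631 - 1*(-4835)) + 3970) = -1239 + √((-3631 + 4835) + 3970) = -1239 + √(1204 + 3970) = -1239 + √5174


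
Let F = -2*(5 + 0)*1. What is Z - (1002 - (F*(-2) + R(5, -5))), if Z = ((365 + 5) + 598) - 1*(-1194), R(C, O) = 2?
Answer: 1182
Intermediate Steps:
F = -10 (F = -2*5*1 = -10*1 = -10)
Z = 2162 (Z = (370 + 598) + 1194 = 968 + 1194 = 2162)
Z - (1002 - (F*(-2) + R(5, -5))) = 2162 - (1002 - (-10*(-2) + 2)) = 2162 - (1002 - (20 + 2)) = 2162 - (1002 - 1*22) = 2162 - (1002 - 22) = 2162 - 1*980 = 2162 - 980 = 1182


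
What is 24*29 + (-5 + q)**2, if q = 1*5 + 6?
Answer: 732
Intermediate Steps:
q = 11 (q = 5 + 6 = 11)
24*29 + (-5 + q)**2 = 24*29 + (-5 + 11)**2 = 696 + 6**2 = 696 + 36 = 732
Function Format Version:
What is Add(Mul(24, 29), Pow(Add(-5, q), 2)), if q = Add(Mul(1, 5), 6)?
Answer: 732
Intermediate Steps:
q = 11 (q = Add(5, 6) = 11)
Add(Mul(24, 29), Pow(Add(-5, q), 2)) = Add(Mul(24, 29), Pow(Add(-5, 11), 2)) = Add(696, Pow(6, 2)) = Add(696, 36) = 732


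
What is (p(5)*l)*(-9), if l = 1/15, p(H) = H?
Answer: -3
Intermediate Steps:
l = 1/15 ≈ 0.066667
(p(5)*l)*(-9) = (5*(1/15))*(-9) = (1/3)*(-9) = -3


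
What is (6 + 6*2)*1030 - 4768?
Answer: 13772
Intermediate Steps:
(6 + 6*2)*1030 - 4768 = (6 + 12)*1030 - 4768 = 18*1030 - 4768 = 18540 - 4768 = 13772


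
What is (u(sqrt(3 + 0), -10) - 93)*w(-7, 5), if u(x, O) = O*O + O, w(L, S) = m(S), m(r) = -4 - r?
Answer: 27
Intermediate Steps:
w(L, S) = -4 - S
u(x, O) = O + O**2 (u(x, O) = O**2 + O = O + O**2)
(u(sqrt(3 + 0), -10) - 93)*w(-7, 5) = (-10*(1 - 10) - 93)*(-4 - 1*5) = (-10*(-9) - 93)*(-4 - 5) = (90 - 93)*(-9) = -3*(-9) = 27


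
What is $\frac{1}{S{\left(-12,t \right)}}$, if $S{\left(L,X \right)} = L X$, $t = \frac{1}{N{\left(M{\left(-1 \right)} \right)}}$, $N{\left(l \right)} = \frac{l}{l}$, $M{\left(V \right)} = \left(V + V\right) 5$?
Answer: $- \frac{1}{12} \approx -0.083333$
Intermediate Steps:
$M{\left(V \right)} = 10 V$ ($M{\left(V \right)} = 2 V 5 = 10 V$)
$N{\left(l \right)} = 1$
$t = 1$ ($t = 1^{-1} = 1$)
$\frac{1}{S{\left(-12,t \right)}} = \frac{1}{\left(-12\right) 1} = \frac{1}{-12} = - \frac{1}{12}$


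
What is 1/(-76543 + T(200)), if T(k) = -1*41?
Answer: -1/76584 ≈ -1.3058e-5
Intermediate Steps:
T(k) = -41
1/(-76543 + T(200)) = 1/(-76543 - 41) = 1/(-76584) = -1/76584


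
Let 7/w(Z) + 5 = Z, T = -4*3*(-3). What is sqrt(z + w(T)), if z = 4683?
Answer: 2*sqrt(1125145)/31 ≈ 68.434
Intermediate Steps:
T = 36 (T = -12*(-3) = 36)
w(Z) = 7/(-5 + Z)
sqrt(z + w(T)) = sqrt(4683 + 7/(-5 + 36)) = sqrt(4683 + 7/31) = sqrt(145180/31) = 2*sqrt(1125145)/31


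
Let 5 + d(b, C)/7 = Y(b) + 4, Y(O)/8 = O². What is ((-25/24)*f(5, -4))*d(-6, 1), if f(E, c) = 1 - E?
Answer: 50225/6 ≈ 8370.8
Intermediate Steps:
Y(O) = 8*O²
d(b, C) = -7 + 56*b² (d(b, C) = -35 + 7*(8*b² + 4) = -35 + 7*(4 + 8*b²) = -35 + (28 + 56*b²) = -7 + 56*b²)
((-25/24)*f(5, -4))*d(-6, 1) = ((-25/24)*(1 - 1*5))*(-7 + 56*(-6)²) = ((-25*1/24)*(1 - 5))*(-7 + 56*36) = (-25/24*(-4))*(-7 + 2016) = (25/6)*2009 = 50225/6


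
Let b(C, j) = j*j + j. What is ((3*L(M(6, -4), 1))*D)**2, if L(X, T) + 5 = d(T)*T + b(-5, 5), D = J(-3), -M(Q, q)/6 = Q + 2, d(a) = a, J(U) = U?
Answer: 54756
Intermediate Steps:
M(Q, q) = -12 - 6*Q (M(Q, q) = -6*(Q + 2) = -6*(2 + Q) = -12 - 6*Q)
D = -3
b(C, j) = j + j**2 (b(C, j) = j**2 + j = j + j**2)
L(X, T) = 25 + T**2 (L(X, T) = -5 + (T*T + 5*(1 + 5)) = -5 + (T**2 + 5*6) = -5 + (T**2 + 30) = -5 + (30 + T**2) = 25 + T**2)
((3*L(M(6, -4), 1))*D)**2 = ((3*(25 + 1**2))*(-3))**2 = ((3*(25 + 1))*(-3))**2 = ((3*26)*(-3))**2 = (78*(-3))**2 = (-234)**2 = 54756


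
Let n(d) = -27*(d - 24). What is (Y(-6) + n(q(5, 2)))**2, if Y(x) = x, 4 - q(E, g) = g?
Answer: 345744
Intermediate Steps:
q(E, g) = 4 - g
n(d) = 648 - 27*d (n(d) = -27*(-24 + d) = 648 - 27*d)
(Y(-6) + n(q(5, 2)))**2 = (-6 + (648 - 27*(4 - 1*2)))**2 = (-6 + (648 - 27*(4 - 2)))**2 = (-6 + (648 - 27*2))**2 = (-6 + (648 - 54))**2 = (-6 + 594)**2 = 588**2 = 345744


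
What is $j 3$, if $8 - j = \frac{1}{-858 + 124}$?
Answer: $\frac{17619}{734} \approx 24.004$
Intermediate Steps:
$j = \frac{5873}{734}$ ($j = 8 - \frac{1}{-858 + 124} = 8 - \frac{1}{-734} = 8 - - \frac{1}{734} = 8 + \frac{1}{734} = \frac{5873}{734} \approx 8.0014$)
$j 3 = \frac{5873}{734} \cdot 3 = \frac{17619}{734}$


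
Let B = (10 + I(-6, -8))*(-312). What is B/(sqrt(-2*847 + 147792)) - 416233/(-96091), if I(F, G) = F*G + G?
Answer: 416233/96091 - 7800*sqrt(146098)/73049 ≈ -36.482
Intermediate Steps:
I(F, G) = G + F*G
B = -15600 (B = (10 - 8*(1 - 6))*(-312) = (10 - 8*(-5))*(-312) = (10 + 40)*(-312) = 50*(-312) = -15600)
B/(sqrt(-2*847 + 147792)) - 416233/(-96091) = -15600/sqrt(-2*847 + 147792) - 416233/(-96091) = -15600/sqrt(-1694 + 147792) - 416233*(-1/96091) = -15600*sqrt(146098)/146098 + 416233/96091 = -7800*sqrt(146098)/73049 + 416233/96091 = 416233/96091 - 7800*sqrt(146098)/73049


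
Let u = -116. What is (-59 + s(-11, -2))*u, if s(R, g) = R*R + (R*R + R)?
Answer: -19952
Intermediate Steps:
s(R, g) = R + 2*R² (s(R, g) = R² + (R² + R) = R² + (R + R²) = R + 2*R²)
(-59 + s(-11, -2))*u = (-59 - 11*(1 + 2*(-11)))*(-116) = (-59 - 11*(1 - 22))*(-116) = (-59 - 11*(-21))*(-116) = (-59 + 231)*(-116) = 172*(-116) = -19952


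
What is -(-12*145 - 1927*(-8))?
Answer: -13676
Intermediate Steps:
-(-12*145 - 1927*(-8)) = -(-1740 + 15416) = -1*13676 = -13676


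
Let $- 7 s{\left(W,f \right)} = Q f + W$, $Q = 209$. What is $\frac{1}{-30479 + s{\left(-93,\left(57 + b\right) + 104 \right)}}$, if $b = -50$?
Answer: $- \frac{7}{236459} \approx -2.9603 \cdot 10^{-5}$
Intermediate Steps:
$s{\left(W,f \right)} = - \frac{209 f}{7} - \frac{W}{7}$ ($s{\left(W,f \right)} = - \frac{209 f + W}{7} = - \frac{W + 209 f}{7} = - \frac{209 f}{7} - \frac{W}{7}$)
$\frac{1}{-30479 + s{\left(-93,\left(57 + b\right) + 104 \right)}} = \frac{1}{-30479 - \left(- \frac{93}{7} + \frac{209 \left(\left(57 - 50\right) + 104\right)}{7}\right)} = \frac{1}{-30479 + \left(- \frac{209 \left(7 + 104\right)}{7} + \frac{93}{7}\right)} = \frac{1}{-30479 + \left(\left(- \frac{209}{7}\right) 111 + \frac{93}{7}\right)} = \frac{1}{-30479 + \left(- \frac{23199}{7} + \frac{93}{7}\right)} = \frac{1}{-30479 - \frac{23106}{7}} = \frac{1}{- \frac{236459}{7}} = - \frac{7}{236459}$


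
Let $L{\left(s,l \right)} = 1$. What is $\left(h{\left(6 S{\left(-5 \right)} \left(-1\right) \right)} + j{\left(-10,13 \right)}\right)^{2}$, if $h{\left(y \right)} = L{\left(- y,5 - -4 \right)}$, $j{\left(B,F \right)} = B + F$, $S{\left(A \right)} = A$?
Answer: $16$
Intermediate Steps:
$h{\left(y \right)} = 1$
$\left(h{\left(6 S{\left(-5 \right)} \left(-1\right) \right)} + j{\left(-10,13 \right)}\right)^{2} = \left(1 + \left(-10 + 13\right)\right)^{2} = \left(1 + 3\right)^{2} = 4^{2} = 16$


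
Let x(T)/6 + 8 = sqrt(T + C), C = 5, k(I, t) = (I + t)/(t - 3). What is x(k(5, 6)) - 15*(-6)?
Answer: 42 + 2*sqrt(78) ≈ 59.664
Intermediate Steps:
k(I, t) = (I + t)/(-3 + t)
x(T) = -48 + 6*sqrt(5 + T) (x(T) = -48 + 6*sqrt(T + 5) = -48 + 6*sqrt(5 + T))
x(k(5, 6)) - 15*(-6) = (-48 + 6*sqrt(5 + (5 + 6)/(-3 + 6))) - 15*(-6) = (-48 + 6*sqrt(5 + 11/3)) + 90 = (-48 + 6*sqrt(26/3)) + 90 = (-48 + 6*(sqrt(78)/3)) + 90 = (-48 + 2*sqrt(78)) + 90 = 42 + 2*sqrt(78)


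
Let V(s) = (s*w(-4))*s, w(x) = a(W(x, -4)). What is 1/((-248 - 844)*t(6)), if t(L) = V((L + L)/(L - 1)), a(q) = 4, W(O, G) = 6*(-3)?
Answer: -25/628992 ≈ -3.9746e-5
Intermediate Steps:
W(O, G) = -18
w(x) = 4
V(s) = 4*s² (V(s) = (s*4)*s = (4*s)*s = 4*s²)
t(L) = 16*L²/(-1 + L)² (t(L) = 4*((L + L)/(L - 1))² = 4*((2*L)/(-1 + L))² = 4*(2*L/(-1 + L))² = 4*(4*L²/(-1 + L)²) = 16*L²/(-1 + L)²)
1/((-248 - 844)*t(6)) = 1/((-248 - 844)*((16*6²/(-1 + 6)²))) = 1/((-1092)*((16*36/5²))) = -1/(1092*(16*36*(1/25))) = -1/(1092*576/25) = -1/1092*25/576 = -25/628992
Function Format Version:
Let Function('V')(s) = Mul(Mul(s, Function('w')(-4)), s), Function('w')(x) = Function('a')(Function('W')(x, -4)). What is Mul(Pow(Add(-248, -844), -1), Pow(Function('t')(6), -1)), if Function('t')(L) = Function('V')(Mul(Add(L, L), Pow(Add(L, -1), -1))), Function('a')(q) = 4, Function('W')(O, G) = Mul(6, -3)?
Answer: Rational(-25, 628992) ≈ -3.9746e-5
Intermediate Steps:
Function('W')(O, G) = -18
Function('w')(x) = 4
Function('V')(s) = Mul(4, Pow(s, 2)) (Function('V')(s) = Mul(Mul(s, 4), s) = Mul(Mul(4, s), s) = Mul(4, Pow(s, 2)))
Function('t')(L) = Mul(16, Pow(L, 2), Pow(Add(-1, L), -2)) (Function('t')(L) = Mul(4, Pow(Mul(Add(L, L), Pow(Add(L, -1), -1)), 2)) = Mul(4, Pow(Mul(Mul(2, L), Pow(Add(-1, L), -1)), 2)) = Mul(4, Pow(Mul(2, L, Pow(Add(-1, L), -1)), 2)) = Mul(4, Mul(4, Pow(L, 2), Pow(Add(-1, L), -2))) = Mul(16, Pow(L, 2), Pow(Add(-1, L), -2)))
Mul(Pow(Add(-248, -844), -1), Pow(Function('t')(6), -1)) = Mul(Pow(Add(-248, -844), -1), Pow(Mul(16, Pow(6, 2), Pow(Add(-1, 6), -2)), -1)) = Mul(Pow(-1092, -1), Pow(Mul(16, 36, Pow(5, -2)), -1)) = Mul(Rational(-1, 1092), Pow(Mul(16, 36, Rational(1, 25)), -1)) = Mul(Rational(-1, 1092), Pow(Rational(576, 25), -1)) = Mul(Rational(-1, 1092), Rational(25, 576)) = Rational(-25, 628992)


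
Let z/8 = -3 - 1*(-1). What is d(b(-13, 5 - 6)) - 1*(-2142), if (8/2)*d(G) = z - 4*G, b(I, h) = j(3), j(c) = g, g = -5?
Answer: 2143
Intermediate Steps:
z = -16 (z = 8*(-3 - 1*(-1)) = 8*(-3 + 1) = 8*(-2) = -16)
j(c) = -5
b(I, h) = -5
d(G) = -4 - G (d(G) = (-16 - 4*G)/4 = -4 - G)
d(b(-13, 5 - 6)) - 1*(-2142) = (-4 - 1*(-5)) - 1*(-2142) = (-4 + 5) + 2142 = 1 + 2142 = 2143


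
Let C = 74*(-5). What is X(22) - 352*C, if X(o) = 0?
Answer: 130240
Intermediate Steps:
C = -370
X(22) - 352*C = 0 - 352*(-370) = 0 + 130240 = 130240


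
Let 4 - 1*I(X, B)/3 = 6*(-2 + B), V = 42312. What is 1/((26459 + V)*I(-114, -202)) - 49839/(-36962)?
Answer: 6313414253179/4682205039084 ≈ 1.3484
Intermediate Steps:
I(X, B) = 48 - 18*B (I(X, B) = 12 - 18*(-2 + B) = 12 - 3*(-12 + 6*B) = 12 + (36 - 18*B) = 48 - 18*B)
1/((26459 + V)*I(-114, -202)) - 49839/(-36962) = 1/((26459 + 42312)*(48 - 18*(-202))) - 49839/(-36962) = 1/(68771*(48 + 3636)) - 49839*(-1/36962) = (1/68771)/3684 + 49839/36962 = (1/68771)*(1/3684) + 49839/36962 = 1/253352364 + 49839/36962 = 6313414253179/4682205039084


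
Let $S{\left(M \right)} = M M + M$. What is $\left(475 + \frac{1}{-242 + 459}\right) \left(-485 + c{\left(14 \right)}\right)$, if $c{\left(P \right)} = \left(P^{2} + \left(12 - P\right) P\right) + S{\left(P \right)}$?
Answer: $- \frac{11029132}{217} \approx -50826.0$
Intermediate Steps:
$S{\left(M \right)} = M + M^{2}$ ($S{\left(M \right)} = M^{2} + M = M + M^{2}$)
$c{\left(P \right)} = P^{2} + P \left(1 + P\right) + P \left(12 - P\right)$ ($c{\left(P \right)} = \left(P^{2} + \left(12 - P\right) P\right) + P \left(1 + P\right) = \left(P^{2} + P \left(12 - P\right)\right) + P \left(1 + P\right) = P^{2} + P \left(1 + P\right) + P \left(12 - P\right)$)
$\left(475 + \frac{1}{-242 + 459}\right) \left(-485 + c{\left(14 \right)}\right) = \left(475 + \frac{1}{-242 + 459}\right) \left(-485 + 14 \left(13 + 14\right)\right) = \left(475 + \frac{1}{217}\right) \left(-485 + 14 \cdot 27\right) = \left(475 + \frac{1}{217}\right) \left(-485 + 378\right) = \frac{103076}{217} \left(-107\right) = - \frac{11029132}{217}$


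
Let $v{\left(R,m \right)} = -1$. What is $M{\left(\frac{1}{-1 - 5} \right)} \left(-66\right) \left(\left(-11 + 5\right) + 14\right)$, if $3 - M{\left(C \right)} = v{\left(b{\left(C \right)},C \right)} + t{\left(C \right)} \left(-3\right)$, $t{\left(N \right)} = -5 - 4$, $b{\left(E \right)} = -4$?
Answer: $12144$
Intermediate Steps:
$t{\left(N \right)} = -9$
$M{\left(C \right)} = -23$ ($M{\left(C \right)} = 3 - \left(-1 - -27\right) = 3 - \left(-1 + 27\right) = 3 - 26 = -23$)
$M{\left(\frac{1}{-1 - 5} \right)} \left(-66\right) \left(\left(-11 + 5\right) + 14\right) = \left(-23\right) \left(-66\right) \left(\left(-11 + 5\right) + 14\right) = 1518 \left(-6 + 14\right) = 1518 \cdot 8 = 12144$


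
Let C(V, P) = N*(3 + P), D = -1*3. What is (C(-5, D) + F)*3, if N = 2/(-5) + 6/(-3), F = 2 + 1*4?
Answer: 18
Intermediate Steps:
F = 6 (F = 2 + 4 = 6)
N = -12/5 (N = 2*(-⅕) + 6*(-⅓) = -⅖ - 2 = -12/5 ≈ -2.4000)
D = -3
C(V, P) = -36/5 - 12*P/5 (C(V, P) = -12*(3 + P)/5 = -36/5 - 12*P/5)
(C(-5, D) + F)*3 = ((-36/5 - 12/5*(-3)) + 6)*3 = ((-36/5 + 36/5) + 6)*3 = (0 + 6)*3 = 6*3 = 18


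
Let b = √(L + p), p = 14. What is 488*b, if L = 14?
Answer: 976*√7 ≈ 2582.3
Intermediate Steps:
b = 2*√7 (b = √(14 + 14) = √28 = 2*√7 ≈ 5.2915)
488*b = 488*(2*√7) = 976*√7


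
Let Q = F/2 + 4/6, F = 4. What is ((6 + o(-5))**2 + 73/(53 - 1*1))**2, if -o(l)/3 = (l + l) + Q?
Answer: 1667987281/2704 ≈ 6.1686e+5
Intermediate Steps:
Q = 8/3 (Q = 4/2 + 4/6 = 4*(1/2) + 4*(1/6) = 2 + 2/3 = 8/3 ≈ 2.6667)
o(l) = -8 - 6*l (o(l) = -3*((l + l) + 8/3) = -3*(2*l + 8/3) = -3*(8/3 + 2*l) = -8 - 6*l)
((6 + o(-5))**2 + 73/(53 - 1*1))**2 = ((6 + (-8 - 6*(-5)))**2 + 73/(53 - 1*1))**2 = ((6 + (-8 + 30))**2 + 73/(53 - 1))**2 = ((6 + 22)**2 + 73/52)**2 = (28**2 + 73*(1/52))**2 = (784 + 73/52)**2 = (40841/52)**2 = 1667987281/2704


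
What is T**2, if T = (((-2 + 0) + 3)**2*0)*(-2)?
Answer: 0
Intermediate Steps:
T = 0 (T = ((-2 + 3)**2*0)*(-2) = (1**2*0)*(-2) = (1*0)*(-2) = 0*(-2) = 0)
T**2 = 0**2 = 0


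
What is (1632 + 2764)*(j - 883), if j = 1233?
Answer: 1538600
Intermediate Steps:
(1632 + 2764)*(j - 883) = (1632 + 2764)*(1233 - 883) = 4396*350 = 1538600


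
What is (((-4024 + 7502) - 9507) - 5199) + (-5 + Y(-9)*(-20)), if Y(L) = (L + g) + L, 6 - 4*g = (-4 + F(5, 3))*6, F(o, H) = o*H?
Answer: -10573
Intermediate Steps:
F(o, H) = H*o
g = -15 (g = 3/2 - (-4 + 3*5)*6/4 = 3/2 - (-4 + 15)*6/4 = 3/2 - 11*6/4 = 3/2 - 1/4*66 = 3/2 - 33/2 = -15)
Y(L) = -15 + 2*L (Y(L) = (L - 15) + L = (-15 + L) + L = -15 + 2*L)
(((-4024 + 7502) - 9507) - 5199) + (-5 + Y(-9)*(-20)) = (((-4024 + 7502) - 9507) - 5199) + (-5 + (-15 + 2*(-9))*(-20)) = ((3478 - 9507) - 5199) + (-5 + (-15 - 18)*(-20)) = (-6029 - 5199) + (-5 - 33*(-20)) = -11228 + (-5 + 660) = -11228 + 655 = -10573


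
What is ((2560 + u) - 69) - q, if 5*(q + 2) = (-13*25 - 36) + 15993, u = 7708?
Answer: 35373/5 ≈ 7074.6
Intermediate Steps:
q = 15622/5 (q = -2 + ((-13*25 - 36) + 15993)/5 = -2 + ((-325 - 36) + 15993)/5 = -2 + (-361 + 15993)/5 = -2 + (1/5)*15632 = -2 + 15632/5 = 15622/5 ≈ 3124.4)
((2560 + u) - 69) - q = ((2560 + 7708) - 69) - 1*15622/5 = (10268 - 69) - 15622/5 = 10199 - 15622/5 = 35373/5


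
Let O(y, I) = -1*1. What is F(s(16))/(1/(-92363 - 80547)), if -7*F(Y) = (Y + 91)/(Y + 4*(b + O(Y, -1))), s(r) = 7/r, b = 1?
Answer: 36138190/7 ≈ 5.1626e+6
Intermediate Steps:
O(y, I) = -1
F(Y) = -(91 + Y)/(7*Y) (F(Y) = -(Y + 91)/(7*(Y + 4*(1 - 1))) = -(91 + Y)/(7*(Y + 4*0)) = -(91 + Y)/(7*(Y + 0)) = -(91 + Y)/(7*Y))
F(s(16))/(1/(-92363 - 80547)) = ((-91 - 7/16)/(7*((7/16))))/(1/(-92363 - 80547)) = ((-91 - 7/16)/(7*((7*(1/16)))))/(1/(-172910)) = ((-91 - 1*7/16)/(7*(7/16)))/(-1/172910) = ((⅐)*(16/7)*(-91 - 7/16))*(-172910) = ((⅐)*(16/7)*(-1463/16))*(-172910) = -209/7*(-172910) = 36138190/7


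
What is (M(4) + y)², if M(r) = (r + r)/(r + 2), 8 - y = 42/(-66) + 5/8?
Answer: 6086089/69696 ≈ 87.323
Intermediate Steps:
y = 705/88 (y = 8 - (42/(-66) + 5/8) = 8 - (42*(-1/66) + 5*(⅛)) = 8 - (-7/11 + 5/8) = 8 - 1*(-1/88) = 8 + 1/88 = 705/88 ≈ 8.0114)
M(r) = 2*r/(2 + r) (M(r) = (2*r)/(2 + r) = 2*r/(2 + r))
(M(4) + y)² = (2*4/(2 + 4) + 705/88)² = (2*4/6 + 705/88)² = (2*4*(⅙) + 705/88)² = (4/3 + 705/88)² = (2467/264)² = 6086089/69696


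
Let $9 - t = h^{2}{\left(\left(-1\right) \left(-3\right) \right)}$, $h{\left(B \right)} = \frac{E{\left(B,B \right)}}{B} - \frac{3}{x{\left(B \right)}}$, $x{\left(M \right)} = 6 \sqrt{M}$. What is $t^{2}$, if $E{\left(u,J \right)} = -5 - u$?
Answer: $\frac{7297}{1296} - \frac{260 \sqrt{3}}{81} \approx 0.070732$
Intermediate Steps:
$h{\left(B \right)} = - \frac{1}{2 \sqrt{B}} + \frac{-5 - B}{B}$ ($h{\left(B \right)} = \frac{-5 - B}{B} - \frac{3}{6 \sqrt{B}} = \frac{-5 - B}{B} - 3 \frac{1}{6 \sqrt{B}} = \frac{-5 - B}{B} - \frac{1}{2 \sqrt{B}} = - \frac{1}{2 \sqrt{B}} + \frac{-5 - B}{B}$)
$t = 9 - \left(- \frac{8}{3} - \frac{\sqrt{3}}{6}\right)^{2}$ ($t = 9 - \left(-1 - \frac{5}{\left(-1\right) \left(-3\right)} - \frac{1}{2 \sqrt{3}}\right)^{2} = 9 - \left(-1 - \frac{5}{3} - \frac{1}{2 \sqrt{3}}\right)^{2} = 9 - \left(-1 - \frac{5}{3} - \frac{\frac{1}{3} \sqrt{3}}{2}\right)^{2} = 9 - \left(-1 - \frac{5}{3} - \frac{\sqrt{3}}{6}\right)^{2} = 9 - \left(- \frac{8}{3} - \frac{\sqrt{3}}{6}\right)^{2} \approx 0.26595$)
$t^{2} = \left(\frac{65}{36} - \frac{8 \sqrt{3}}{9}\right)^{2}$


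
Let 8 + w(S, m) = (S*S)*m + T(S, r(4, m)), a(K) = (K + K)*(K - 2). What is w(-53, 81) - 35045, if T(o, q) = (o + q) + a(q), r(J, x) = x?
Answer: 205302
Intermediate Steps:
a(K) = 2*K*(-2 + K) (a(K) = (2*K)*(-2 + K) = 2*K*(-2 + K))
T(o, q) = o + q + 2*q*(-2 + q) (T(o, q) = (o + q) + 2*q*(-2 + q) = o + q + 2*q*(-2 + q))
w(S, m) = -8 + S + m + m*S² + 2*m*(-2 + m) (w(S, m) = -8 + ((S*S)*m + (S + m + 2*m*(-2 + m))) = -8 + (S²*m + (S + m + 2*m*(-2 + m))) = -8 + (m*S² + (S + m + 2*m*(-2 + m))) = -8 + (S + m + m*S² + 2*m*(-2 + m)) = -8 + S + m + m*S² + 2*m*(-2 + m))
w(-53, 81) - 35045 = (-8 - 53 + 81 + 81*(-53)² + 2*81*(-2 + 81)) - 35045 = (-8 - 53 + 81 + 81*2809 + 2*81*79) - 35045 = (-8 - 53 + 81 + 227529 + 12798) - 35045 = 240347 - 35045 = 205302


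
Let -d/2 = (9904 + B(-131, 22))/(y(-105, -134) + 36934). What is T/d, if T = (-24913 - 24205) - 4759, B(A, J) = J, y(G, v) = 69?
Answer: 1993610631/19852 ≈ 1.0042e+5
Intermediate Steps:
T = -53877 (T = -49118 - 4759 = -53877)
d = -19852/37003 (d = -2*(9904 + 22)/(69 + 36934) = -19852/37003 ≈ -0.53650)
T/d = -53877/(-19852/37003) = -53877*(-37003/19852) = 1993610631/19852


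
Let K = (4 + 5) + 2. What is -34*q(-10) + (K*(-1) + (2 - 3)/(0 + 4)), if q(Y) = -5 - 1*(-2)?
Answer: 363/4 ≈ 90.750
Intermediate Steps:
K = 11 (K = 9 + 2 = 11)
q(Y) = -3 (q(Y) = -5 + 2 = -3)
-34*q(-10) + (K*(-1) + (2 - 3)/(0 + 4)) = -34*(-3) + (11*(-1) + (2 - 3)/(0 + 4)) = 102 + (-11 - 1/4) = 102 - 45/4 = 363/4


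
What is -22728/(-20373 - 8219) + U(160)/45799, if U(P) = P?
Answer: 130686799/163685626 ≈ 0.79840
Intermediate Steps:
-22728/(-20373 - 8219) + U(160)/45799 = -22728/(-20373 - 8219) + 160/45799 = -22728/(-28592) + 160*(1/45799) = -22728*(-1/28592) + 160/45799 = 2841/3574 + 160/45799 = 130686799/163685626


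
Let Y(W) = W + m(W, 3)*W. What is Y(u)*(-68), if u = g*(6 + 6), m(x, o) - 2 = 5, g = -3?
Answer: 19584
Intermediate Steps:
m(x, o) = 7 (m(x, o) = 2 + 5 = 7)
u = -36 (u = -3*(6 + 6) = -3*12 = -36)
Y(W) = 8*W (Y(W) = W + 7*W = 8*W)
Y(u)*(-68) = (8*(-36))*(-68) = -288*(-68) = 19584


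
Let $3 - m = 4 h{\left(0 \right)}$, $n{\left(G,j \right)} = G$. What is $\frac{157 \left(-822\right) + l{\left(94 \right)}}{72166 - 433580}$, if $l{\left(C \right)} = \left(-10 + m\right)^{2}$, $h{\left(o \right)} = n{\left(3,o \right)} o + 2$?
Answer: $\frac{128829}{361414} \approx 0.35646$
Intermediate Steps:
$h{\left(o \right)} = 2 + 3 o$ ($h{\left(o \right)} = 3 o + 2 = 2 + 3 o$)
$m = -5$ ($m = 3 - 4 \left(2 + 3 \cdot 0\right) = 3 - 4 \left(2 + 0\right) = 3 - 4 \cdot 2 = 3 - 8 = -5$)
$l{\left(C \right)} = 225$ ($l{\left(C \right)} = \left(-10 - 5\right)^{2} = \left(-15\right)^{2} = 225$)
$\frac{157 \left(-822\right) + l{\left(94 \right)}}{72166 - 433580} = \frac{157 \left(-822\right) + 225}{72166 - 433580} = \frac{-129054 + 225}{-361414} = \left(-128829\right) \left(- \frac{1}{361414}\right) = \frac{128829}{361414}$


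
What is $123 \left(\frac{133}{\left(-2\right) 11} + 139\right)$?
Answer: $\frac{359775}{22} \approx 16353.0$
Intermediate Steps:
$123 \left(\frac{133}{\left(-2\right) 11} + 139\right) = 123 \left(\frac{133}{-22} + 139\right) = 123 \left(133 \left(- \frac{1}{22}\right) + 139\right) = 123 \left(- \frac{133}{22} + 139\right) = 123 \cdot \frac{2925}{22} = \frac{359775}{22}$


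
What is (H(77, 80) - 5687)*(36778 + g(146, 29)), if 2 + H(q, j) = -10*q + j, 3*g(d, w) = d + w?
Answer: -704936911/3 ≈ -2.3498e+8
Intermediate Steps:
g(d, w) = d/3 + w/3 (g(d, w) = (d + w)/3 = d/3 + w/3)
H(q, j) = -2 + j - 10*q (H(q, j) = -2 + (-10*q + j) = -2 + (j - 10*q) = -2 + j - 10*q)
(H(77, 80) - 5687)*(36778 + g(146, 29)) = ((-2 + 80 - 10*77) - 5687)*(36778 + ((⅓)*146 + (⅓)*29)) = ((-2 + 80 - 770) - 5687)*(36778 + (146/3 + 29/3)) = (-692 - 5687)*(36778 + 175/3) = -6379*110509/3 = -704936911/3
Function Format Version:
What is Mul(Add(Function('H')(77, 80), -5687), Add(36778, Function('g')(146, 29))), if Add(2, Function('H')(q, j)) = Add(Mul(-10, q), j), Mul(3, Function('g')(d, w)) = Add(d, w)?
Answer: Rational(-704936911, 3) ≈ -2.3498e+8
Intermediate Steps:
Function('g')(d, w) = Add(Mul(Rational(1, 3), d), Mul(Rational(1, 3), w)) (Function('g')(d, w) = Mul(Rational(1, 3), Add(d, w)) = Add(Mul(Rational(1, 3), d), Mul(Rational(1, 3), w)))
Function('H')(q, j) = Add(-2, j, Mul(-10, q)) (Function('H')(q, j) = Add(-2, Add(Mul(-10, q), j)) = Add(-2, Add(j, Mul(-10, q))) = Add(-2, j, Mul(-10, q)))
Mul(Add(Function('H')(77, 80), -5687), Add(36778, Function('g')(146, 29))) = Mul(Add(Add(-2, 80, Mul(-10, 77)), -5687), Add(36778, Add(Mul(Rational(1, 3), 146), Mul(Rational(1, 3), 29)))) = Mul(Add(Add(-2, 80, -770), -5687), Add(36778, Add(Rational(146, 3), Rational(29, 3)))) = Mul(Add(-692, -5687), Add(36778, Rational(175, 3))) = Mul(-6379, Rational(110509, 3)) = Rational(-704936911, 3)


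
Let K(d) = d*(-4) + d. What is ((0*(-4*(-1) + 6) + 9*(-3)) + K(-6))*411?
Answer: -3699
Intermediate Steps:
K(d) = -3*d (K(d) = -4*d + d = -3*d)
((0*(-4*(-1) + 6) + 9*(-3)) + K(-6))*411 = ((0*(-4*(-1) + 6) + 9*(-3)) - 3*(-6))*411 = ((0*(4 + 6) - 27) + 18)*411 = ((0*10 - 27) + 18)*411 = ((0 - 27) + 18)*411 = (-27 + 18)*411 = -9*411 = -3699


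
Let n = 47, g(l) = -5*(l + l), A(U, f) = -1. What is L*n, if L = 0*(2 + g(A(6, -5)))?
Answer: 0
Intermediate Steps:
g(l) = -10*l
L = 0 (L = 0*(2 - 10*(-1)) = 0*(2 + 10) = 0*12 = 0)
L*n = 0*47 = 0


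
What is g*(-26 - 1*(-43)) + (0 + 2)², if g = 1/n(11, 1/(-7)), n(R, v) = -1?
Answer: -13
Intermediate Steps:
g = -1 (g = 1/(-1) = -1)
g*(-26 - 1*(-43)) + (0 + 2)² = -(-26 - 1*(-43)) + (0 + 2)² = -(-26 + 43) + 2² = -1*17 + 4 = -17 + 4 = -13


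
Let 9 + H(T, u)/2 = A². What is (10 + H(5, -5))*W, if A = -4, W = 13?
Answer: 312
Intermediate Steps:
H(T, u) = 14 (H(T, u) = -18 + 2*(-4)² = -18 + 2*16 = -18 + 32 = 14)
(10 + H(5, -5))*W = (10 + 14)*13 = 24*13 = 312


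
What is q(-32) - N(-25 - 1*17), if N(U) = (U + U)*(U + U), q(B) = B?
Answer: -7088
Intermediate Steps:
N(U) = 4*U**2 (N(U) = (2*U)*(2*U) = 4*U**2)
q(-32) - N(-25 - 1*17) = -32 - 4*(-25 - 1*17)**2 = -32 - 4*(-25 - 17)**2 = -32 - 4*(-42)**2 = -32 - 4*1764 = -32 - 1*7056 = -32 - 7056 = -7088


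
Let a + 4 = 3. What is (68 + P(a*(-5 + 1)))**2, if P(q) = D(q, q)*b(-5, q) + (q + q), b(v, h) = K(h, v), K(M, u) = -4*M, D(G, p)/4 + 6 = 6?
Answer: 5776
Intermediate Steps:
a = -1 (a = -4 + 3 = -1)
D(G, p) = 0 (D(G, p) = -24 + 4*6 = -24 + 24 = 0)
b(v, h) = -4*h
P(q) = 2*q (P(q) = 0*(-4*q) + (q + q) = 0 + 2*q = 2*q)
(68 + P(a*(-5 + 1)))**2 = (68 + 2*(-(-5 + 1)))**2 = (68 + 2*(-1*(-4)))**2 = (68 + 2*4)**2 = (68 + 8)**2 = 76**2 = 5776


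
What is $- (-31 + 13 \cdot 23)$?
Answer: $-268$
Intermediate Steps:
$- (-31 + 13 \cdot 23) = - (-31 + 299) = \left(-1\right) 268 = -268$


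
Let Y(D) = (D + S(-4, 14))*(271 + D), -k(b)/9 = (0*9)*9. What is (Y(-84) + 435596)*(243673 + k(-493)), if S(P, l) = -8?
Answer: 101950833816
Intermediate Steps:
k(b) = 0 (k(b) = -9*0*9*9 = -0*9 = -9*0 = 0)
Y(D) = (-8 + D)*(271 + D) (Y(D) = (D - 8)*(271 + D) = (-8 + D)*(271 + D))
(Y(-84) + 435596)*(243673 + k(-493)) = ((-2168 + (-84)² + 263*(-84)) + 435596)*(243673 + 0) = ((-2168 + 7056 - 22092) + 435596)*243673 = (-17204 + 435596)*243673 = 418392*243673 = 101950833816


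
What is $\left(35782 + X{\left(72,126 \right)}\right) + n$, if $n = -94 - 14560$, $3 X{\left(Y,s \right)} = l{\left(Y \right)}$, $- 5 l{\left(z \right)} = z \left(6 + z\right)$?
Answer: $\frac{103768}{5} \approx 20754.0$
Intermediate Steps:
$l{\left(z \right)} = - \frac{z \left(6 + z\right)}{5}$
$X{\left(Y,s \right)} = - \frac{Y \left(6 + Y\right)}{15}$ ($X{\left(Y,s \right)} = \frac{\left(- \frac{1}{5}\right) Y \left(6 + Y\right)}{3} = - \frac{Y \left(6 + Y\right)}{15}$)
$n = -14654$ ($n = -94 - 14560 = -14654$)
$\left(35782 + X{\left(72,126 \right)}\right) + n = \left(35782 - \frac{24 \left(6 + 72\right)}{5}\right) - 14654 = \left(35782 - \frac{24}{5} \cdot 78\right) - 14654 = \left(35782 - \frac{1872}{5}\right) - 14654 = \frac{177038}{5} - 14654 = \frac{103768}{5}$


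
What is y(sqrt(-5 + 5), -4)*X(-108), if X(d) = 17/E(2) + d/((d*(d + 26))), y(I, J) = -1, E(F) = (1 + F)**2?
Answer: -1385/738 ≈ -1.8767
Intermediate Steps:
X(d) = 17/9 + 1/(26 + d) (X(d) = 17/((1 + 2)**2) + d/((d*(d + 26))) = 17/(3**2) + d/((d*(26 + d))) = 17/9 + d*(1/(d*(26 + d))) = 17*(1/9) + 1/(26 + d) = 17/9 + 1/(26 + d))
y(sqrt(-5 + 5), -4)*X(-108) = -(451 + 17*(-108))/(9*(26 - 108)) = -(451 - 1836)/(9*(-82)) = -(-1)*(-1385)/(9*82) = -1*1385/738 = -1385/738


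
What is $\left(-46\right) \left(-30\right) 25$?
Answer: $34500$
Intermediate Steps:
$\left(-46\right) \left(-30\right) 25 = 1380 \cdot 25 = 34500$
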